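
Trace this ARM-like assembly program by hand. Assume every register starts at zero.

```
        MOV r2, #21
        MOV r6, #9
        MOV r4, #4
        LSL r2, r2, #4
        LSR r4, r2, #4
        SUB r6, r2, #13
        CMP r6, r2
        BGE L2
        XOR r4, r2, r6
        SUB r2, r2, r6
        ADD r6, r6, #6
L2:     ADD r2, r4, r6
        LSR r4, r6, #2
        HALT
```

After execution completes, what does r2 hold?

348

after MOV r2, #21: r2=21
after MOV r6, #9: r6=9
after MOV r4, #4: r4=4
after LSL r2, r2, #4: r2=21<<4=336
after LSR r4, r2, #4: r4=336>>4=21
after SUB r6, r2, #13: r6=336-13=323
CMP r6, r2  (cmp 323,336)
BGE L2: not taken
after XOR r4, r2, r6: r4=336^323=19
after SUB r2, r2, r6: r2=336-323=13
after ADD r6, r6, #6: r6=323+6=329
after ADD r2, r4, r6: r2=19+329=348
after LSR r4, r6, #2: r4=329>>2=82
halt.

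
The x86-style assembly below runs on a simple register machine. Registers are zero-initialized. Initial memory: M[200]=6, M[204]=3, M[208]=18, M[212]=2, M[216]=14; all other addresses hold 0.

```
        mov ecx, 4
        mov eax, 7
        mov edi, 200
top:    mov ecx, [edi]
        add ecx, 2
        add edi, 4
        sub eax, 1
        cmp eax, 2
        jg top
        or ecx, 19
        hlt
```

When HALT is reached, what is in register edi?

mov ecx, 4 → ecx=4
mov eax, 7 → eax=7
mov edi, 200 → edi=200
mov ecx, [edi] → ecx=M[200]=6
add ecx, 2 → ecx=6+2=8
add edi, 4 → edi=200+4=204
sub eax, 1 → eax=7-1=6
cmp eax, 2  (cmp 6,2)
jg top: taken
mov ecx, [edi] → ecx=M[204]=3
add ecx, 2 → ecx=3+2=5
add edi, 4 → edi=204+4=208
sub eax, 1 → eax=6-1=5
cmp eax, 2  (cmp 5,2)
jg top: taken
mov ecx, [edi] → ecx=M[208]=18
add ecx, 2 → ecx=18+2=20
add edi, 4 → edi=208+4=212
sub eax, 1 → eax=5-1=4
cmp eax, 2  (cmp 4,2)
jg top: taken
mov ecx, [edi] → ecx=M[212]=2
add ecx, 2 → ecx=2+2=4
add edi, 4 → edi=212+4=216
sub eax, 1 → eax=4-1=3
cmp eax, 2  (cmp 3,2)
jg top: taken
mov ecx, [edi] → ecx=M[216]=14
add ecx, 2 → ecx=14+2=16
add edi, 4 → edi=216+4=220
sub eax, 1 → eax=3-1=2
cmp eax, 2  (cmp 2,2)
jg top: not taken
or ecx, 19 → ecx=16|19=19
halt.

220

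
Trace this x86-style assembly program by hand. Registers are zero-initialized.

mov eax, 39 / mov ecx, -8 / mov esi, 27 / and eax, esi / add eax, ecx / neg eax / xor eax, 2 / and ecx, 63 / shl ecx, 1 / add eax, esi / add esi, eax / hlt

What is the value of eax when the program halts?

mov eax, 39 → eax=39
mov ecx, -8 → ecx=-8
mov esi, 27 → esi=27
and eax, esi → eax=39&27=3
add eax, ecx → eax=3+(-8)=-5
neg eax → eax=-(-5)=5
xor eax, 2 → eax=5^2=7
and ecx, 63 → ecx=(-8)&63=56
shl ecx, 1 → ecx=56<<1=112
add eax, esi → eax=7+27=34
add esi, eax → esi=27+34=61
halt.

34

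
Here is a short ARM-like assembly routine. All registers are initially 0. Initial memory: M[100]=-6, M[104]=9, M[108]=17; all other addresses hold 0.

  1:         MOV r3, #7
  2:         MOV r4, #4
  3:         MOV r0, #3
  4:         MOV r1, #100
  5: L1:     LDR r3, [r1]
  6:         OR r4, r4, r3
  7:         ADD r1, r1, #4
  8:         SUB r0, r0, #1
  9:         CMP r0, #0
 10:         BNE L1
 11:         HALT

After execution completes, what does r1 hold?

112

MOV r3, #7 → r3=7
MOV r4, #4 → r4=4
MOV r0, #3 → r0=3
MOV r1, #100 → r1=100
LDR r3, [r1] → r3=M[100]=-6
OR r4, r4, r3 → r4=4|(-6)=-2
ADD r1, r1, #4 → r1=100+4=104
SUB r0, r0, #1 → r0=3-1=2
CMP r0, #0  (cmp 2,0)
BNE L1: taken
LDR r3, [r1] → r3=M[104]=9
OR r4, r4, r3 → r4=(-2)|9=-1
ADD r1, r1, #4 → r1=104+4=108
SUB r0, r0, #1 → r0=2-1=1
CMP r0, #0  (cmp 1,0)
BNE L1: taken
LDR r3, [r1] → r3=M[108]=17
OR r4, r4, r3 → r4=(-1)|17=-1
ADD r1, r1, #4 → r1=108+4=112
SUB r0, r0, #1 → r0=1-1=0
CMP r0, #0  (cmp 0,0)
BNE L1: not taken
halt.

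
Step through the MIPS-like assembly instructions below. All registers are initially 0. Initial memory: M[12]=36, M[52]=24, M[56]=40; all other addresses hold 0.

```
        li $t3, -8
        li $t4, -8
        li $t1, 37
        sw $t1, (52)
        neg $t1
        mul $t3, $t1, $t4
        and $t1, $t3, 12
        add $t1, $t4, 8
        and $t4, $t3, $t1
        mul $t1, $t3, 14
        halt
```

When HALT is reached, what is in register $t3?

296

$t3=-8
$t4=-8
$t1=37
sw $t1, (52) → M[52]=37
$t1=-(37)=-37
$t3=(-37)*(-8)=296
$t1=296&12=8
$t1=(-8)+8=0
$t4=296&0=0
$t1=296*14=4144
halt.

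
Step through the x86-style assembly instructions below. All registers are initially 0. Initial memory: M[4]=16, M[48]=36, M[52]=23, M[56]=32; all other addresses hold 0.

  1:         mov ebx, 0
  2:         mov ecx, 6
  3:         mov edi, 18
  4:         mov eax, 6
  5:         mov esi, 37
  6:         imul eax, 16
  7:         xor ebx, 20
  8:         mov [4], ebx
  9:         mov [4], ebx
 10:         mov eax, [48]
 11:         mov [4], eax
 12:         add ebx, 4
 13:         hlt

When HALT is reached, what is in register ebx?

ebx=0
ecx=6
edi=18
eax=6
esi=37
eax=6*16=96
ebx=0^20=20
mov [4], ebx → M[4]=20
mov [4], ebx → M[4]=20
eax=M[48]=36
mov [4], eax → M[4]=36
ebx=20+4=24
halt.

24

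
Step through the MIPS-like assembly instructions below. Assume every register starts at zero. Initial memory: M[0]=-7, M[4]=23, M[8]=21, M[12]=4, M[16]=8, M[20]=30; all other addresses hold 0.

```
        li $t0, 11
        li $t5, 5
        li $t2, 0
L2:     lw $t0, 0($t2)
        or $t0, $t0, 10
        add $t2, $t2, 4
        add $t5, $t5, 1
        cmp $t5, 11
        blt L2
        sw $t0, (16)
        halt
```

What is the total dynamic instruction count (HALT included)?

41

li $t0, 11 → $t0=11
li $t5, 5 → $t5=5
li $t2, 0 → $t2=0
lw $t0, 0($t2) → $t0=M[0]=-7
or $t0, $t0, 10 → $t0=(-7)|10=-5
add $t2, $t2, 4 → $t2=0+4=4
add $t5, $t5, 1 → $t5=5+1=6
cmp $t5, 11  (cmp 6,11)
blt L2: taken
lw $t0, 0($t2) → $t0=M[4]=23
or $t0, $t0, 10 → $t0=23|10=31
add $t2, $t2, 4 → $t2=4+4=8
add $t5, $t5, 1 → $t5=6+1=7
cmp $t5, 11  (cmp 7,11)
blt L2: taken
lw $t0, 0($t2) → $t0=M[8]=21
or $t0, $t0, 10 → $t0=21|10=31
add $t2, $t2, 4 → $t2=8+4=12
add $t5, $t5, 1 → $t5=7+1=8
cmp $t5, 11  (cmp 8,11)
blt L2: taken
lw $t0, 0($t2) → $t0=M[12]=4
or $t0, $t0, 10 → $t0=4|10=14
add $t2, $t2, 4 → $t2=12+4=16
add $t5, $t5, 1 → $t5=8+1=9
cmp $t5, 11  (cmp 9,11)
blt L2: taken
lw $t0, 0($t2) → $t0=M[16]=8
or $t0, $t0, 10 → $t0=8|10=10
add $t2, $t2, 4 → $t2=16+4=20
add $t5, $t5, 1 → $t5=9+1=10
cmp $t5, 11  (cmp 10,11)
blt L2: taken
lw $t0, 0($t2) → $t0=M[20]=30
or $t0, $t0, 10 → $t0=30|10=30
add $t2, $t2, 4 → $t2=20+4=24
add $t5, $t5, 1 → $t5=10+1=11
cmp $t5, 11  (cmp 11,11)
blt L2: not taken
sw $t0, (16) → M[16]=30
halt.
Total executed instructions: 41.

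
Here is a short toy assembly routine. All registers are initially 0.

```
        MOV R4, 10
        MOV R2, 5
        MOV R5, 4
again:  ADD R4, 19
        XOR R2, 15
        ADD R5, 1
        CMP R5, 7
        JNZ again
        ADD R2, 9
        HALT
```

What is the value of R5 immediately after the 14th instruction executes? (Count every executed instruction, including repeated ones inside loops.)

6

R4=10
R2=5
R5=4
R4=10+19=29
R2=5^15=10
R5=4+1=5
CMP R5, 7  (cmp 5,7)
JNZ again: taken
R4=29+19=48
R2=10^15=5
R5=5+1=6
CMP R5, 7  (cmp 6,7)
JNZ again: taken
R4=48+19=67
After step 14: R5 = 6.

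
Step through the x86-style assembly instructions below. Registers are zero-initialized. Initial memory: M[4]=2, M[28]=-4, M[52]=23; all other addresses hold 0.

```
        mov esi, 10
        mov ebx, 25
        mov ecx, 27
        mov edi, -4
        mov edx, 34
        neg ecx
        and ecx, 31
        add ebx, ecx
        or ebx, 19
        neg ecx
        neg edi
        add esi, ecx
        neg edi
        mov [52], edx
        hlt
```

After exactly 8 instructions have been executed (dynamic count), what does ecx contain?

5

mov esi, 10 → esi=10
mov ebx, 25 → ebx=25
mov ecx, 27 → ecx=27
mov edi, -4 → edi=-4
mov edx, 34 → edx=34
neg ecx → ecx=-(27)=-27
and ecx, 31 → ecx=(-27)&31=5
add ebx, ecx → ebx=25+5=30
After step 8: ecx = 5.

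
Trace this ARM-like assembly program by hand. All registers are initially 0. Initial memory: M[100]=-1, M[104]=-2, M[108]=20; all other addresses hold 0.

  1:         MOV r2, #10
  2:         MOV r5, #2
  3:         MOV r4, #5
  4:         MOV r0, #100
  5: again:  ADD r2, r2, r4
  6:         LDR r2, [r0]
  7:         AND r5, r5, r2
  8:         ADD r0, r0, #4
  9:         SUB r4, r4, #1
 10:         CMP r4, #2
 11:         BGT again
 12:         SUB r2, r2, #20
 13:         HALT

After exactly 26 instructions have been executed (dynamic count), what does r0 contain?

112

MOV r2, #10 → r2=10
MOV r5, #2 → r5=2
MOV r4, #5 → r4=5
MOV r0, #100 → r0=100
ADD r2, r2, r4 → r2=10+5=15
LDR r2, [r0] → r2=M[100]=-1
AND r5, r5, r2 → r5=2&(-1)=2
ADD r0, r0, #4 → r0=100+4=104
SUB r4, r4, #1 → r4=5-1=4
CMP r4, #2  (cmp 4,2)
BGT again: taken
ADD r2, r2, r4 → r2=(-1)+4=3
LDR r2, [r0] → r2=M[104]=-2
AND r5, r5, r2 → r5=2&(-2)=2
ADD r0, r0, #4 → r0=104+4=108
SUB r4, r4, #1 → r4=4-1=3
CMP r4, #2  (cmp 3,2)
BGT again: taken
ADD r2, r2, r4 → r2=(-2)+3=1
LDR r2, [r0] → r2=M[108]=20
AND r5, r5, r2 → r5=2&20=0
ADD r0, r0, #4 → r0=108+4=112
SUB r4, r4, #1 → r4=3-1=2
CMP r4, #2  (cmp 2,2)
BGT again: not taken
SUB r2, r2, #20 → r2=20-20=0
After step 26: r0 = 112.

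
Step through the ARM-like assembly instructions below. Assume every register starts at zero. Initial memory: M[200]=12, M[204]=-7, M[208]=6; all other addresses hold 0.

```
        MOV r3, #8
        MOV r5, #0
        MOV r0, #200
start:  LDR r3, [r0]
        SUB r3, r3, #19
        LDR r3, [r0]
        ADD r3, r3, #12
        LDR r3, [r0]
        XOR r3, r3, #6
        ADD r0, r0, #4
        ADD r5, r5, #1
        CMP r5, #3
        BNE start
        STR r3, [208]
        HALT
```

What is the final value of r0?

r3=8
r5=0
r0=200
r3=M[200]=12
r3=12-19=-7
r3=M[200]=12
r3=12+12=24
r3=M[200]=12
r3=12^6=10
r0=200+4=204
r5=0+1=1
CMP r5, #3  (cmp 1,3)
BNE start: taken
r3=M[204]=-7
r3=(-7)-19=-26
r3=M[204]=-7
r3=(-7)+12=5
r3=M[204]=-7
r3=(-7)^6=-1
r0=204+4=208
r5=1+1=2
CMP r5, #3  (cmp 2,3)
BNE start: taken
r3=M[208]=6
r3=6-19=-13
r3=M[208]=6
r3=6+12=18
r3=M[208]=6
r3=6^6=0
r0=208+4=212
r5=2+1=3
CMP r5, #3  (cmp 3,3)
BNE start: not taken
STR r3, [208] → M[208]=0
halt.

212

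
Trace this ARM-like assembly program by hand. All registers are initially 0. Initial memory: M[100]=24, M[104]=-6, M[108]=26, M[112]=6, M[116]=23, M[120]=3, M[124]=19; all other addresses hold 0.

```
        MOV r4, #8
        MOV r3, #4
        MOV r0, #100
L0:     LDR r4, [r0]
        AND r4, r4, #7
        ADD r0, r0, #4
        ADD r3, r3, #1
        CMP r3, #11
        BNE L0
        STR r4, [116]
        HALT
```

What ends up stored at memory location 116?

3

r4=8
r3=4
r0=100
r4=M[100]=24
r4=24&7=0
r0=100+4=104
r3=4+1=5
CMP r3, #11  (cmp 5,11)
BNE L0: taken
r4=M[104]=-6
r4=(-6)&7=2
r0=104+4=108
r3=5+1=6
CMP r3, #11  (cmp 6,11)
BNE L0: taken
r4=M[108]=26
r4=26&7=2
r0=108+4=112
r3=6+1=7
CMP r3, #11  (cmp 7,11)
BNE L0: taken
r4=M[112]=6
r4=6&7=6
r0=112+4=116
r3=7+1=8
CMP r3, #11  (cmp 8,11)
BNE L0: taken
r4=M[116]=23
r4=23&7=7
r0=116+4=120
r3=8+1=9
CMP r3, #11  (cmp 9,11)
BNE L0: taken
r4=M[120]=3
r4=3&7=3
r0=120+4=124
r3=9+1=10
CMP r3, #11  (cmp 10,11)
BNE L0: taken
r4=M[124]=19
r4=19&7=3
r0=124+4=128
r3=10+1=11
CMP r3, #11  (cmp 11,11)
BNE L0: not taken
STR r4, [116] → M[116]=3
halt.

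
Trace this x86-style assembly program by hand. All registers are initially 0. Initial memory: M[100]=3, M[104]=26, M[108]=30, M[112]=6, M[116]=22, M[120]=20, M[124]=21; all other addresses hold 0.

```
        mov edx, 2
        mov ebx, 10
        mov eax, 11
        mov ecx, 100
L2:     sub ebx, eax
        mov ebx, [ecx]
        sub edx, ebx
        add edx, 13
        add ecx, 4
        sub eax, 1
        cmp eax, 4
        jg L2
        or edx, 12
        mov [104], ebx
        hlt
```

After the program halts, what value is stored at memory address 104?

21

edx=2
ebx=10
eax=11
ecx=100
ebx=10-11=-1
ebx=M[100]=3
edx=2-3=-1
edx=(-1)+13=12
ecx=100+4=104
eax=11-1=10
cmp eax, 4  (cmp 10,4)
jg L2: taken
ebx=3-10=-7
ebx=M[104]=26
edx=12-26=-14
edx=(-14)+13=-1
ecx=104+4=108
eax=10-1=9
cmp eax, 4  (cmp 9,4)
jg L2: taken
ebx=26-9=17
ebx=M[108]=30
edx=(-1)-30=-31
edx=(-31)+13=-18
ecx=108+4=112
eax=9-1=8
cmp eax, 4  (cmp 8,4)
jg L2: taken
ebx=30-8=22
ebx=M[112]=6
edx=(-18)-6=-24
edx=(-24)+13=-11
ecx=112+4=116
eax=8-1=7
cmp eax, 4  (cmp 7,4)
jg L2: taken
ebx=6-7=-1
ebx=M[116]=22
edx=(-11)-22=-33
edx=(-33)+13=-20
ecx=116+4=120
eax=7-1=6
cmp eax, 4  (cmp 6,4)
jg L2: taken
ebx=22-6=16
ebx=M[120]=20
edx=(-20)-20=-40
edx=(-40)+13=-27
ecx=120+4=124
eax=6-1=5
cmp eax, 4  (cmp 5,4)
jg L2: taken
ebx=20-5=15
ebx=M[124]=21
edx=(-27)-21=-48
edx=(-48)+13=-35
ecx=124+4=128
eax=5-1=4
cmp eax, 4  (cmp 4,4)
jg L2: not taken
edx=(-35)|12=-35
mov [104], ebx → M[104]=21
halt.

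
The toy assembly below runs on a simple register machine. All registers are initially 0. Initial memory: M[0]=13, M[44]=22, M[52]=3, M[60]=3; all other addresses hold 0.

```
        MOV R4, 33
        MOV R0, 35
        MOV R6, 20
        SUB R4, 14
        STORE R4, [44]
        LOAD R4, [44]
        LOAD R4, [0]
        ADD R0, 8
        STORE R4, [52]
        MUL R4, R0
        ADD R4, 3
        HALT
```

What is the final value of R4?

562

after MOV R4, 33: R4=33
after MOV R0, 35: R0=35
after MOV R6, 20: R6=20
after SUB R4, 14: R4=33-14=19
STORE R4, [44] → M[44]=19
after LOAD R4, [44]: R4=M[44]=19
after LOAD R4, [0]: R4=M[0]=13
after ADD R0, 8: R0=35+8=43
STORE R4, [52] → M[52]=13
after MUL R4, R0: R4=13*43=559
after ADD R4, 3: R4=559+3=562
halt.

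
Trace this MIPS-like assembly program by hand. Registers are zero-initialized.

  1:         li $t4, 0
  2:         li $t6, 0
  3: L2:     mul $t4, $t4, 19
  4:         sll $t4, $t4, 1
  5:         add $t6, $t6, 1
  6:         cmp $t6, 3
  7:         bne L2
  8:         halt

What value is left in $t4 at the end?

0

li $t4, 0 → $t4=0
li $t6, 0 → $t6=0
mul $t4, $t4, 19 → $t4=0*19=0
sll $t4, $t4, 1 → $t4=0<<1=0
add $t6, $t6, 1 → $t6=0+1=1
cmp $t6, 3  (cmp 1,3)
bne L2: taken
mul $t4, $t4, 19 → $t4=0*19=0
sll $t4, $t4, 1 → $t4=0<<1=0
add $t6, $t6, 1 → $t6=1+1=2
cmp $t6, 3  (cmp 2,3)
bne L2: taken
mul $t4, $t4, 19 → $t4=0*19=0
sll $t4, $t4, 1 → $t4=0<<1=0
add $t6, $t6, 1 → $t6=2+1=3
cmp $t6, 3  (cmp 3,3)
bne L2: not taken
halt.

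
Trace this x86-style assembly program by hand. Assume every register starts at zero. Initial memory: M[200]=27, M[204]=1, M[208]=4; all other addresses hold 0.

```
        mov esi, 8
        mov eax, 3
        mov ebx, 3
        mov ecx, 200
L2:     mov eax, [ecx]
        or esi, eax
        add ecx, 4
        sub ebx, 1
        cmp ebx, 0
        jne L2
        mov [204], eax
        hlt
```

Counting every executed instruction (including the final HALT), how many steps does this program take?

24

after mov esi, 8: esi=8
after mov eax, 3: eax=3
after mov ebx, 3: ebx=3
after mov ecx, 200: ecx=200
after mov eax, [ecx]: eax=M[200]=27
after or esi, eax: esi=8|27=27
after add ecx, 4: ecx=200+4=204
after sub ebx, 1: ebx=3-1=2
cmp ebx, 0  (cmp 2,0)
jne L2: taken
after mov eax, [ecx]: eax=M[204]=1
after or esi, eax: esi=27|1=27
after add ecx, 4: ecx=204+4=208
after sub ebx, 1: ebx=2-1=1
cmp ebx, 0  (cmp 1,0)
jne L2: taken
after mov eax, [ecx]: eax=M[208]=4
after or esi, eax: esi=27|4=31
after add ecx, 4: ecx=208+4=212
after sub ebx, 1: ebx=1-1=0
cmp ebx, 0  (cmp 0,0)
jne L2: not taken
mov [204], eax → M[204]=4
halt.
Total executed instructions: 24.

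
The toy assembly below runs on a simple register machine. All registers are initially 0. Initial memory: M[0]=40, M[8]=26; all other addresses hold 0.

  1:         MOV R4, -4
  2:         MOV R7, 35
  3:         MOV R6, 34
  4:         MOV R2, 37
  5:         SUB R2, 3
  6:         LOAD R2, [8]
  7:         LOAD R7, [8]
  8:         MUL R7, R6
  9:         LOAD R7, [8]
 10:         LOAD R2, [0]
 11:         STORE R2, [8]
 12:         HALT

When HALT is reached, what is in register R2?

after MOV R4, -4: R4=-4
after MOV R7, 35: R7=35
after MOV R6, 34: R6=34
after MOV R2, 37: R2=37
after SUB R2, 3: R2=37-3=34
after LOAD R2, [8]: R2=M[8]=26
after LOAD R7, [8]: R7=M[8]=26
after MUL R7, R6: R7=26*34=884
after LOAD R7, [8]: R7=M[8]=26
after LOAD R2, [0]: R2=M[0]=40
STORE R2, [8] → M[8]=40
halt.

40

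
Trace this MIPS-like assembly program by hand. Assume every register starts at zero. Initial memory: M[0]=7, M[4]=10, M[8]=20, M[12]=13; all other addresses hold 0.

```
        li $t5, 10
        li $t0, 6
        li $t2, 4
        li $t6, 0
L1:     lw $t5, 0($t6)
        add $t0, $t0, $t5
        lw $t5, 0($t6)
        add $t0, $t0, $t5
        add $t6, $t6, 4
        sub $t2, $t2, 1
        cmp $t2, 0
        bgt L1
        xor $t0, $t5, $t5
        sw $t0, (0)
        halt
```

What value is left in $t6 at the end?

li $t5, 10 → $t5=10
li $t0, 6 → $t0=6
li $t2, 4 → $t2=4
li $t6, 0 → $t6=0
lw $t5, 0($t6) → $t5=M[0]=7
add $t0, $t0, $t5 → $t0=6+7=13
lw $t5, 0($t6) → $t5=M[0]=7
add $t0, $t0, $t5 → $t0=13+7=20
add $t6, $t6, 4 → $t6=0+4=4
sub $t2, $t2, 1 → $t2=4-1=3
cmp $t2, 0  (cmp 3,0)
bgt L1: taken
lw $t5, 0($t6) → $t5=M[4]=10
add $t0, $t0, $t5 → $t0=20+10=30
lw $t5, 0($t6) → $t5=M[4]=10
add $t0, $t0, $t5 → $t0=30+10=40
add $t6, $t6, 4 → $t6=4+4=8
sub $t2, $t2, 1 → $t2=3-1=2
cmp $t2, 0  (cmp 2,0)
bgt L1: taken
lw $t5, 0($t6) → $t5=M[8]=20
add $t0, $t0, $t5 → $t0=40+20=60
lw $t5, 0($t6) → $t5=M[8]=20
add $t0, $t0, $t5 → $t0=60+20=80
add $t6, $t6, 4 → $t6=8+4=12
sub $t2, $t2, 1 → $t2=2-1=1
cmp $t2, 0  (cmp 1,0)
bgt L1: taken
lw $t5, 0($t6) → $t5=M[12]=13
add $t0, $t0, $t5 → $t0=80+13=93
lw $t5, 0($t6) → $t5=M[12]=13
add $t0, $t0, $t5 → $t0=93+13=106
add $t6, $t6, 4 → $t6=12+4=16
sub $t2, $t2, 1 → $t2=1-1=0
cmp $t2, 0  (cmp 0,0)
bgt L1: not taken
xor $t0, $t5, $t5 → $t0=13^13=0
sw $t0, (0) → M[0]=0
halt.

16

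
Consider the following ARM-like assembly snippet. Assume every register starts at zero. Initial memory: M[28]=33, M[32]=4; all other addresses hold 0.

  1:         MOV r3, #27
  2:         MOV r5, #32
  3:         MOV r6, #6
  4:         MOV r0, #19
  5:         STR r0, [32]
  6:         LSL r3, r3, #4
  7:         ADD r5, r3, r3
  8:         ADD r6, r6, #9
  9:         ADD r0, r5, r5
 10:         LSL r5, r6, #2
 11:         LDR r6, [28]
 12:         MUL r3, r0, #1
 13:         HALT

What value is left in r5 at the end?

60

after MOV r3, #27: r3=27
after MOV r5, #32: r5=32
after MOV r6, #6: r6=6
after MOV r0, #19: r0=19
STR r0, [32] → M[32]=19
after LSL r3, r3, #4: r3=27<<4=432
after ADD r5, r3, r3: r5=432+432=864
after ADD r6, r6, #9: r6=6+9=15
after ADD r0, r5, r5: r0=864+864=1728
after LSL r5, r6, #2: r5=15<<2=60
after LDR r6, [28]: r6=M[28]=33
after MUL r3, r0, #1: r3=1728*1=1728
halt.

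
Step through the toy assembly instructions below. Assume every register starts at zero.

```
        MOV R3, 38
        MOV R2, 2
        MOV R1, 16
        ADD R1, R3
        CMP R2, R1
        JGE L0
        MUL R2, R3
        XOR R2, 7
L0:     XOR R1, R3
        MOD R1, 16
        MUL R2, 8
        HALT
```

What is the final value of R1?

0

after MOV R3, 38: R3=38
after MOV R2, 2: R2=2
after MOV R1, 16: R1=16
after ADD R1, R3: R1=16+38=54
CMP R2, R1  (cmp 2,54)
JGE L0: not taken
after MUL R2, R3: R2=2*38=76
after XOR R2, 7: R2=76^7=75
after XOR R1, R3: R1=54^38=16
after MOD R1, 16: R1=16%16=0
after MUL R2, 8: R2=75*8=600
halt.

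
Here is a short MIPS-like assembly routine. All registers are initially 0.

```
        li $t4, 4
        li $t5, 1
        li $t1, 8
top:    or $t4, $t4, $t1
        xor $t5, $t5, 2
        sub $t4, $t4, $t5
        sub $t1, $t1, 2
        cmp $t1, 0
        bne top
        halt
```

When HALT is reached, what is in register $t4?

10

$t4=4
$t5=1
$t1=8
$t4=4|8=12
$t5=1^2=3
$t4=12-3=9
$t1=8-2=6
cmp $t1, 0  (cmp 6,0)
bne top: taken
$t4=9|6=15
$t5=3^2=1
$t4=15-1=14
$t1=6-2=4
cmp $t1, 0  (cmp 4,0)
bne top: taken
$t4=14|4=14
$t5=1^2=3
$t4=14-3=11
$t1=4-2=2
cmp $t1, 0  (cmp 2,0)
bne top: taken
$t4=11|2=11
$t5=3^2=1
$t4=11-1=10
$t1=2-2=0
cmp $t1, 0  (cmp 0,0)
bne top: not taken
halt.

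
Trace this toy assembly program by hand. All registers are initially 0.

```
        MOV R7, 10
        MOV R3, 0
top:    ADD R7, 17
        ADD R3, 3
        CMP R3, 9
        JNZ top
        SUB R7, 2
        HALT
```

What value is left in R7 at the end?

59

R7=10
R3=0
R7=10+17=27
R3=0+3=3
CMP R3, 9  (cmp 3,9)
JNZ top: taken
R7=27+17=44
R3=3+3=6
CMP R3, 9  (cmp 6,9)
JNZ top: taken
R7=44+17=61
R3=6+3=9
CMP R3, 9  (cmp 9,9)
JNZ top: not taken
R7=61-2=59
halt.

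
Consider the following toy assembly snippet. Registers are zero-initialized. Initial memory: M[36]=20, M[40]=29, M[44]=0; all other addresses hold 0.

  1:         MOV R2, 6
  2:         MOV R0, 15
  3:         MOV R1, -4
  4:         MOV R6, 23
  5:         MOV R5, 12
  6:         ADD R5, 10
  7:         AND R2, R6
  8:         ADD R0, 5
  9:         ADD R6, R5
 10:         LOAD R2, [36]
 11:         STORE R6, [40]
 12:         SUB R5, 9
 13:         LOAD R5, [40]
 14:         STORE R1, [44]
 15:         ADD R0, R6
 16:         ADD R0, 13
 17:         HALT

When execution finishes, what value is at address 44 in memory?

-4

R2=6
R0=15
R1=-4
R6=23
R5=12
R5=12+10=22
R2=6&23=6
R0=15+5=20
R6=23+22=45
R2=M[36]=20
STORE R6, [40] → M[40]=45
R5=22-9=13
R5=M[40]=45
STORE R1, [44] → M[44]=-4
R0=20+45=65
R0=65+13=78
halt.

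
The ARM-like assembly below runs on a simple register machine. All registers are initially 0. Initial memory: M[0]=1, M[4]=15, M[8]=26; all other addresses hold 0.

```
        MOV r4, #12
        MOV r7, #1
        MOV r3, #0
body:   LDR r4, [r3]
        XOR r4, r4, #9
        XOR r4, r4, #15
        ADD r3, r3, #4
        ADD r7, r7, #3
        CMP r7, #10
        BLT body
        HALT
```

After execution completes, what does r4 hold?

28

after MOV r4, #12: r4=12
after MOV r7, #1: r7=1
after MOV r3, #0: r3=0
after LDR r4, [r3]: r4=M[0]=1
after XOR r4, r4, #9: r4=1^9=8
after XOR r4, r4, #15: r4=8^15=7
after ADD r3, r3, #4: r3=0+4=4
after ADD r7, r7, #3: r7=1+3=4
CMP r7, #10  (cmp 4,10)
BLT body: taken
after LDR r4, [r3]: r4=M[4]=15
after XOR r4, r4, #9: r4=15^9=6
after XOR r4, r4, #15: r4=6^15=9
after ADD r3, r3, #4: r3=4+4=8
after ADD r7, r7, #3: r7=4+3=7
CMP r7, #10  (cmp 7,10)
BLT body: taken
after LDR r4, [r3]: r4=M[8]=26
after XOR r4, r4, #9: r4=26^9=19
after XOR r4, r4, #15: r4=19^15=28
after ADD r3, r3, #4: r3=8+4=12
after ADD r7, r7, #3: r7=7+3=10
CMP r7, #10  (cmp 10,10)
BLT body: not taken
halt.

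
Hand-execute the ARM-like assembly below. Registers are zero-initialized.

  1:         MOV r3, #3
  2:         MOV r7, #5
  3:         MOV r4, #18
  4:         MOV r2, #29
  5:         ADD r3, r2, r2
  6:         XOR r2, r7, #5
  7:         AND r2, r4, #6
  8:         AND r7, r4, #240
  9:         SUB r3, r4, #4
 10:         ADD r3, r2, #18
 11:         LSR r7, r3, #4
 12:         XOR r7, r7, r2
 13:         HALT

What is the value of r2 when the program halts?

r3=3
r7=5
r4=18
r2=29
r3=29+29=58
r2=5^5=0
r2=18&6=2
r7=18&240=16
r3=18-4=14
r3=2+18=20
r7=20>>4=1
r7=1^2=3
halt.

2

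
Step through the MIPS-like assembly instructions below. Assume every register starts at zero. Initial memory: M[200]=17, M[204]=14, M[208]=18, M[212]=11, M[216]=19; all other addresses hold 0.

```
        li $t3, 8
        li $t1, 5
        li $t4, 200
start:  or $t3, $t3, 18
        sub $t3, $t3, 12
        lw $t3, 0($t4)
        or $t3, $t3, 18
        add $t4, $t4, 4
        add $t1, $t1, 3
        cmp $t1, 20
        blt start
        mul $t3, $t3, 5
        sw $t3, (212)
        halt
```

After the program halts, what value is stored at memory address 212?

95

after li $t3, 8: $t3=8
after li $t1, 5: $t1=5
after li $t4, 200: $t4=200
after or $t3, $t3, 18: $t3=8|18=26
after sub $t3, $t3, 12: $t3=26-12=14
after lw $t3, 0($t4): $t3=M[200]=17
after or $t3, $t3, 18: $t3=17|18=19
after add $t4, $t4, 4: $t4=200+4=204
after add $t1, $t1, 3: $t1=5+3=8
cmp $t1, 20  (cmp 8,20)
blt start: taken
after or $t3, $t3, 18: $t3=19|18=19
after sub $t3, $t3, 12: $t3=19-12=7
after lw $t3, 0($t4): $t3=M[204]=14
after or $t3, $t3, 18: $t3=14|18=30
after add $t4, $t4, 4: $t4=204+4=208
after add $t1, $t1, 3: $t1=8+3=11
cmp $t1, 20  (cmp 11,20)
blt start: taken
after or $t3, $t3, 18: $t3=30|18=30
after sub $t3, $t3, 12: $t3=30-12=18
after lw $t3, 0($t4): $t3=M[208]=18
after or $t3, $t3, 18: $t3=18|18=18
after add $t4, $t4, 4: $t4=208+4=212
after add $t1, $t1, 3: $t1=11+3=14
cmp $t1, 20  (cmp 14,20)
blt start: taken
after or $t3, $t3, 18: $t3=18|18=18
after sub $t3, $t3, 12: $t3=18-12=6
after lw $t3, 0($t4): $t3=M[212]=11
after or $t3, $t3, 18: $t3=11|18=27
after add $t4, $t4, 4: $t4=212+4=216
after add $t1, $t1, 3: $t1=14+3=17
cmp $t1, 20  (cmp 17,20)
blt start: taken
after or $t3, $t3, 18: $t3=27|18=27
after sub $t3, $t3, 12: $t3=27-12=15
after lw $t3, 0($t4): $t3=M[216]=19
after or $t3, $t3, 18: $t3=19|18=19
after add $t4, $t4, 4: $t4=216+4=220
after add $t1, $t1, 3: $t1=17+3=20
cmp $t1, 20  (cmp 20,20)
blt start: not taken
after mul $t3, $t3, 5: $t3=19*5=95
sw $t3, (212) → M[212]=95
halt.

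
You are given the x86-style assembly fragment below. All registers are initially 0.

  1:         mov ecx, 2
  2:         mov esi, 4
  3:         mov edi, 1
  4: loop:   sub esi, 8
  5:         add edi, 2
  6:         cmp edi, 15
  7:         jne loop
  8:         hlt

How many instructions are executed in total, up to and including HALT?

32

after mov ecx, 2: ecx=2
after mov esi, 4: esi=4
after mov edi, 1: edi=1
after sub esi, 8: esi=4-8=-4
after add edi, 2: edi=1+2=3
cmp edi, 15  (cmp 3,15)
jne loop: taken
after sub esi, 8: esi=(-4)-8=-12
after add edi, 2: edi=3+2=5
cmp edi, 15  (cmp 5,15)
jne loop: taken
after sub esi, 8: esi=(-12)-8=-20
after add edi, 2: edi=5+2=7
cmp edi, 15  (cmp 7,15)
jne loop: taken
after sub esi, 8: esi=(-20)-8=-28
after add edi, 2: edi=7+2=9
cmp edi, 15  (cmp 9,15)
jne loop: taken
after sub esi, 8: esi=(-28)-8=-36
after add edi, 2: edi=9+2=11
cmp edi, 15  (cmp 11,15)
jne loop: taken
after sub esi, 8: esi=(-36)-8=-44
after add edi, 2: edi=11+2=13
cmp edi, 15  (cmp 13,15)
jne loop: taken
after sub esi, 8: esi=(-44)-8=-52
after add edi, 2: edi=13+2=15
cmp edi, 15  (cmp 15,15)
jne loop: not taken
halt.
Total executed instructions: 32.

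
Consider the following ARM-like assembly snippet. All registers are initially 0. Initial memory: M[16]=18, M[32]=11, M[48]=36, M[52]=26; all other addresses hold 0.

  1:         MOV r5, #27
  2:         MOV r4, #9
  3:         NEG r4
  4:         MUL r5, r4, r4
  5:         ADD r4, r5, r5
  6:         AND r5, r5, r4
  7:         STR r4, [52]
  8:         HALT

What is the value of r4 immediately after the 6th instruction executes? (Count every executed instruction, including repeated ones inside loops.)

162

MOV r5, #27 → r5=27
MOV r4, #9 → r4=9
NEG r4 → r4=-(9)=-9
MUL r5, r4, r4 → r5=(-9)*(-9)=81
ADD r4, r5, r5 → r4=81+81=162
AND r5, r5, r4 → r5=81&162=0
After step 6: r4 = 162.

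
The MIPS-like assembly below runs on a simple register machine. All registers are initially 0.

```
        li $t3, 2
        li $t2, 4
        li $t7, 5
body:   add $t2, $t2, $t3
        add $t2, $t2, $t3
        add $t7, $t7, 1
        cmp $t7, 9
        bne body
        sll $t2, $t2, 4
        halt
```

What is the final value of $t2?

320

after li $t3, 2: $t3=2
after li $t2, 4: $t2=4
after li $t7, 5: $t7=5
after add $t2, $t2, $t3: $t2=4+2=6
after add $t2, $t2, $t3: $t2=6+2=8
after add $t7, $t7, 1: $t7=5+1=6
cmp $t7, 9  (cmp 6,9)
bne body: taken
after add $t2, $t2, $t3: $t2=8+2=10
after add $t2, $t2, $t3: $t2=10+2=12
after add $t7, $t7, 1: $t7=6+1=7
cmp $t7, 9  (cmp 7,9)
bne body: taken
after add $t2, $t2, $t3: $t2=12+2=14
after add $t2, $t2, $t3: $t2=14+2=16
after add $t7, $t7, 1: $t7=7+1=8
cmp $t7, 9  (cmp 8,9)
bne body: taken
after add $t2, $t2, $t3: $t2=16+2=18
after add $t2, $t2, $t3: $t2=18+2=20
after add $t7, $t7, 1: $t7=8+1=9
cmp $t7, 9  (cmp 9,9)
bne body: not taken
after sll $t2, $t2, 4: $t2=20<<4=320
halt.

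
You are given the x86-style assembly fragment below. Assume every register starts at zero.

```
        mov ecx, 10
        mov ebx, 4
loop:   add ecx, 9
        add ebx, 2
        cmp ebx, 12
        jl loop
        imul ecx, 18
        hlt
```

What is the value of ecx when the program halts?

828

after mov ecx, 10: ecx=10
after mov ebx, 4: ebx=4
after add ecx, 9: ecx=10+9=19
after add ebx, 2: ebx=4+2=6
cmp ebx, 12  (cmp 6,12)
jl loop: taken
after add ecx, 9: ecx=19+9=28
after add ebx, 2: ebx=6+2=8
cmp ebx, 12  (cmp 8,12)
jl loop: taken
after add ecx, 9: ecx=28+9=37
after add ebx, 2: ebx=8+2=10
cmp ebx, 12  (cmp 10,12)
jl loop: taken
after add ecx, 9: ecx=37+9=46
after add ebx, 2: ebx=10+2=12
cmp ebx, 12  (cmp 12,12)
jl loop: not taken
after imul ecx, 18: ecx=46*18=828
halt.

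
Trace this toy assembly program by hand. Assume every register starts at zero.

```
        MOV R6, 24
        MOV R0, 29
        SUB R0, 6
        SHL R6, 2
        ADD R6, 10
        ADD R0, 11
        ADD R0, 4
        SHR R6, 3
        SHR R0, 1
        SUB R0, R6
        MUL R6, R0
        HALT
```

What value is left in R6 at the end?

MOV R6, 24 → R6=24
MOV R0, 29 → R0=29
SUB R0, 6 → R0=29-6=23
SHL R6, 2 → R6=24<<2=96
ADD R6, 10 → R6=96+10=106
ADD R0, 11 → R0=23+11=34
ADD R0, 4 → R0=34+4=38
SHR R6, 3 → R6=106>>3=13
SHR R0, 1 → R0=38>>1=19
SUB R0, R6 → R0=19-13=6
MUL R6, R0 → R6=13*6=78
halt.

78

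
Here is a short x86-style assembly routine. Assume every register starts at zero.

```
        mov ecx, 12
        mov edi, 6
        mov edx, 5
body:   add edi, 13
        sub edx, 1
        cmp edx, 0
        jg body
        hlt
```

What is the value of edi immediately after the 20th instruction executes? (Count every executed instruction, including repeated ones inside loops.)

71

ecx=12
edi=6
edx=5
edi=6+13=19
edx=5-1=4
cmp edx, 0  (cmp 4,0)
jg body: taken
edi=19+13=32
edx=4-1=3
cmp edx, 0  (cmp 3,0)
jg body: taken
edi=32+13=45
edx=3-1=2
cmp edx, 0  (cmp 2,0)
jg body: taken
edi=45+13=58
edx=2-1=1
cmp edx, 0  (cmp 1,0)
jg body: taken
edi=58+13=71
After step 20: edi = 71.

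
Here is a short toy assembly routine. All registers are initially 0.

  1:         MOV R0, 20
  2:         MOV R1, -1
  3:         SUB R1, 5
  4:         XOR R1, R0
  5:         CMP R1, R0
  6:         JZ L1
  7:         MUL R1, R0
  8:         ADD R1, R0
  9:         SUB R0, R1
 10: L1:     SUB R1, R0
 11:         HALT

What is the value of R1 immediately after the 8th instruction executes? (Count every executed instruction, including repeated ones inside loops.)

-340

R0=20
R1=-1
R1=(-1)-5=-6
R1=(-6)^20=-18
CMP R1, R0  (cmp -18,20)
JZ L1: not taken
R1=(-18)*20=-360
R1=(-360)+20=-340
After step 8: R1 = -340.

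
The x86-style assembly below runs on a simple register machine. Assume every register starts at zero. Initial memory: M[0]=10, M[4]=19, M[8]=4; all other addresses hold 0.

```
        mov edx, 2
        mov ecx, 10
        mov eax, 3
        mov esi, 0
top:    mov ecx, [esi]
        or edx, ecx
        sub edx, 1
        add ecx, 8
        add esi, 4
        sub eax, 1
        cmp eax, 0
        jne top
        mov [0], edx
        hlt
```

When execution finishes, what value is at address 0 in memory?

29

after mov edx, 2: edx=2
after mov ecx, 10: ecx=10
after mov eax, 3: eax=3
after mov esi, 0: esi=0
after mov ecx, [esi]: ecx=M[0]=10
after or edx, ecx: edx=2|10=10
after sub edx, 1: edx=10-1=9
after add ecx, 8: ecx=10+8=18
after add esi, 4: esi=0+4=4
after sub eax, 1: eax=3-1=2
cmp eax, 0  (cmp 2,0)
jne top: taken
after mov ecx, [esi]: ecx=M[4]=19
after or edx, ecx: edx=9|19=27
after sub edx, 1: edx=27-1=26
after add ecx, 8: ecx=19+8=27
after add esi, 4: esi=4+4=8
after sub eax, 1: eax=2-1=1
cmp eax, 0  (cmp 1,0)
jne top: taken
after mov ecx, [esi]: ecx=M[8]=4
after or edx, ecx: edx=26|4=30
after sub edx, 1: edx=30-1=29
after add ecx, 8: ecx=4+8=12
after add esi, 4: esi=8+4=12
after sub eax, 1: eax=1-1=0
cmp eax, 0  (cmp 0,0)
jne top: not taken
mov [0], edx → M[0]=29
halt.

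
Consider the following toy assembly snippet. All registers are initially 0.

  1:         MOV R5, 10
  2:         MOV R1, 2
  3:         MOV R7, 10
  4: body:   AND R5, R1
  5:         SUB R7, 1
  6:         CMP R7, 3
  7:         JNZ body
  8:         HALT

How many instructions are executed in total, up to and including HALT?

32

after MOV R5, 10: R5=10
after MOV R1, 2: R1=2
after MOV R7, 10: R7=10
after AND R5, R1: R5=10&2=2
after SUB R7, 1: R7=10-1=9
CMP R7, 3  (cmp 9,3)
JNZ body: taken
after AND R5, R1: R5=2&2=2
after SUB R7, 1: R7=9-1=8
CMP R7, 3  (cmp 8,3)
JNZ body: taken
after AND R5, R1: R5=2&2=2
after SUB R7, 1: R7=8-1=7
CMP R7, 3  (cmp 7,3)
JNZ body: taken
after AND R5, R1: R5=2&2=2
after SUB R7, 1: R7=7-1=6
CMP R7, 3  (cmp 6,3)
JNZ body: taken
after AND R5, R1: R5=2&2=2
after SUB R7, 1: R7=6-1=5
CMP R7, 3  (cmp 5,3)
JNZ body: taken
after AND R5, R1: R5=2&2=2
after SUB R7, 1: R7=5-1=4
CMP R7, 3  (cmp 4,3)
JNZ body: taken
after AND R5, R1: R5=2&2=2
after SUB R7, 1: R7=4-1=3
CMP R7, 3  (cmp 3,3)
JNZ body: not taken
halt.
Total executed instructions: 32.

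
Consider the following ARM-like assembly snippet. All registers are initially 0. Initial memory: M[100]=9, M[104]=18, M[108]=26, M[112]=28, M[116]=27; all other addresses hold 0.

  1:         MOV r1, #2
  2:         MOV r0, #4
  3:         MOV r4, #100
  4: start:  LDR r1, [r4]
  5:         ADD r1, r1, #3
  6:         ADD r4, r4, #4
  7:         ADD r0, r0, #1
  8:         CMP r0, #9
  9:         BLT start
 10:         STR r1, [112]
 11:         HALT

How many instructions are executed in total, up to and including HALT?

35

after MOV r1, #2: r1=2
after MOV r0, #4: r0=4
after MOV r4, #100: r4=100
after LDR r1, [r4]: r1=M[100]=9
after ADD r1, r1, #3: r1=9+3=12
after ADD r4, r4, #4: r4=100+4=104
after ADD r0, r0, #1: r0=4+1=5
CMP r0, #9  (cmp 5,9)
BLT start: taken
after LDR r1, [r4]: r1=M[104]=18
after ADD r1, r1, #3: r1=18+3=21
after ADD r4, r4, #4: r4=104+4=108
after ADD r0, r0, #1: r0=5+1=6
CMP r0, #9  (cmp 6,9)
BLT start: taken
after LDR r1, [r4]: r1=M[108]=26
after ADD r1, r1, #3: r1=26+3=29
after ADD r4, r4, #4: r4=108+4=112
after ADD r0, r0, #1: r0=6+1=7
CMP r0, #9  (cmp 7,9)
BLT start: taken
after LDR r1, [r4]: r1=M[112]=28
after ADD r1, r1, #3: r1=28+3=31
after ADD r4, r4, #4: r4=112+4=116
after ADD r0, r0, #1: r0=7+1=8
CMP r0, #9  (cmp 8,9)
BLT start: taken
after LDR r1, [r4]: r1=M[116]=27
after ADD r1, r1, #3: r1=27+3=30
after ADD r4, r4, #4: r4=116+4=120
after ADD r0, r0, #1: r0=8+1=9
CMP r0, #9  (cmp 9,9)
BLT start: not taken
STR r1, [112] → M[112]=30
halt.
Total executed instructions: 35.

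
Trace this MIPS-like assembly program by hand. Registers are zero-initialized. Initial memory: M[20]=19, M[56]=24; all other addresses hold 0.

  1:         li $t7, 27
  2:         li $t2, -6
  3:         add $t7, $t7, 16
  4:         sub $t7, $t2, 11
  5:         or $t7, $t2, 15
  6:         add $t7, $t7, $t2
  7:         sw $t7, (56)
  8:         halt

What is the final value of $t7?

-7

li $t7, 27 → $t7=27
li $t2, -6 → $t2=-6
add $t7, $t7, 16 → $t7=27+16=43
sub $t7, $t2, 11 → $t7=(-6)-11=-17
or $t7, $t2, 15 → $t7=(-6)|15=-1
add $t7, $t7, $t2 → $t7=(-1)+(-6)=-7
sw $t7, (56) → M[56]=-7
halt.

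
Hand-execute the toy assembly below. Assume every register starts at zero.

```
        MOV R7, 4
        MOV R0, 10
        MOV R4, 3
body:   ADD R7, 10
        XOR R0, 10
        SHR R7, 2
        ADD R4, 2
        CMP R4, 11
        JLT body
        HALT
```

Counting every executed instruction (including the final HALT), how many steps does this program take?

after MOV R7, 4: R7=4
after MOV R0, 10: R0=10
after MOV R4, 3: R4=3
after ADD R7, 10: R7=4+10=14
after XOR R0, 10: R0=10^10=0
after SHR R7, 2: R7=14>>2=3
after ADD R4, 2: R4=3+2=5
CMP R4, 11  (cmp 5,11)
JLT body: taken
after ADD R7, 10: R7=3+10=13
after XOR R0, 10: R0=0^10=10
after SHR R7, 2: R7=13>>2=3
after ADD R4, 2: R4=5+2=7
CMP R4, 11  (cmp 7,11)
JLT body: taken
after ADD R7, 10: R7=3+10=13
after XOR R0, 10: R0=10^10=0
after SHR R7, 2: R7=13>>2=3
after ADD R4, 2: R4=7+2=9
CMP R4, 11  (cmp 9,11)
JLT body: taken
after ADD R7, 10: R7=3+10=13
after XOR R0, 10: R0=0^10=10
after SHR R7, 2: R7=13>>2=3
after ADD R4, 2: R4=9+2=11
CMP R4, 11  (cmp 11,11)
JLT body: not taken
halt.
Total executed instructions: 28.

28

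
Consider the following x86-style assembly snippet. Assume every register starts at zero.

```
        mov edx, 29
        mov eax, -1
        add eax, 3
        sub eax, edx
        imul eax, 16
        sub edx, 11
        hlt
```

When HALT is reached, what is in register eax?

mov edx, 29 → edx=29
mov eax, -1 → eax=-1
add eax, 3 → eax=(-1)+3=2
sub eax, edx → eax=2-29=-27
imul eax, 16 → eax=(-27)*16=-432
sub edx, 11 → edx=29-11=18
halt.

-432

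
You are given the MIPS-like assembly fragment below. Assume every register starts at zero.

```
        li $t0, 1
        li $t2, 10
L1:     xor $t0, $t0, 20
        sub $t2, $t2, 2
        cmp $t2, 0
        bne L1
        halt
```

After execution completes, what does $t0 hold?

21

after li $t0, 1: $t0=1
after li $t2, 10: $t2=10
after xor $t0, $t0, 20: $t0=1^20=21
after sub $t2, $t2, 2: $t2=10-2=8
cmp $t2, 0  (cmp 8,0)
bne L1: taken
after xor $t0, $t0, 20: $t0=21^20=1
after sub $t2, $t2, 2: $t2=8-2=6
cmp $t2, 0  (cmp 6,0)
bne L1: taken
after xor $t0, $t0, 20: $t0=1^20=21
after sub $t2, $t2, 2: $t2=6-2=4
cmp $t2, 0  (cmp 4,0)
bne L1: taken
after xor $t0, $t0, 20: $t0=21^20=1
after sub $t2, $t2, 2: $t2=4-2=2
cmp $t2, 0  (cmp 2,0)
bne L1: taken
after xor $t0, $t0, 20: $t0=1^20=21
after sub $t2, $t2, 2: $t2=2-2=0
cmp $t2, 0  (cmp 0,0)
bne L1: not taken
halt.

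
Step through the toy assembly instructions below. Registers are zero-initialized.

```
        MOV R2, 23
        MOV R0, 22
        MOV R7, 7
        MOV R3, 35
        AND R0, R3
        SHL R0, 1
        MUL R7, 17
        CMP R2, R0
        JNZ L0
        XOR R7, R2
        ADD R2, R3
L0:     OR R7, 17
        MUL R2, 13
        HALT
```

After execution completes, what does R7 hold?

119

R2=23
R0=22
R7=7
R3=35
R0=22&35=2
R0=2<<1=4
R7=7*17=119
CMP R2, R0  (cmp 23,4)
JNZ L0: taken
R7=119|17=119
R2=23*13=299
halt.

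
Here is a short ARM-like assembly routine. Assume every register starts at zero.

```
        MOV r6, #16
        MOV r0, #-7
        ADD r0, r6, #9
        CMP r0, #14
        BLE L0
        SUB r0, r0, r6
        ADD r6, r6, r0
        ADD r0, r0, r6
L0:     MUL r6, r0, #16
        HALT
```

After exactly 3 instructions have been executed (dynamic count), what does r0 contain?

25

MOV r6, #16 → r6=16
MOV r0, #-7 → r0=-7
ADD r0, r6, #9 → r0=16+9=25
After step 3: r0 = 25.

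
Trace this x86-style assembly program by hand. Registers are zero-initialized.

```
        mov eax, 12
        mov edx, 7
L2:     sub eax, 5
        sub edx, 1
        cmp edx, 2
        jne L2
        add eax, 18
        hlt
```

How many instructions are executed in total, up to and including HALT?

eax=12
edx=7
eax=12-5=7
edx=7-1=6
cmp edx, 2  (cmp 6,2)
jne L2: taken
eax=7-5=2
edx=6-1=5
cmp edx, 2  (cmp 5,2)
jne L2: taken
eax=2-5=-3
edx=5-1=4
cmp edx, 2  (cmp 4,2)
jne L2: taken
eax=(-3)-5=-8
edx=4-1=3
cmp edx, 2  (cmp 3,2)
jne L2: taken
eax=(-8)-5=-13
edx=3-1=2
cmp edx, 2  (cmp 2,2)
jne L2: not taken
eax=(-13)+18=5
halt.
Total executed instructions: 24.

24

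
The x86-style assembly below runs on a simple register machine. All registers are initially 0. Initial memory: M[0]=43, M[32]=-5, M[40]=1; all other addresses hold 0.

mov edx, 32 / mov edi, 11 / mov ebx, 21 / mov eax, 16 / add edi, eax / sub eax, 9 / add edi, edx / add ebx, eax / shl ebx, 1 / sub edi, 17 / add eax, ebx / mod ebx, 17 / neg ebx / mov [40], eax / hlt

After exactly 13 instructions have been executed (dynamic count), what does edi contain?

mov edx, 32 → edx=32
mov edi, 11 → edi=11
mov ebx, 21 → ebx=21
mov eax, 16 → eax=16
add edi, eax → edi=11+16=27
sub eax, 9 → eax=16-9=7
add edi, edx → edi=27+32=59
add ebx, eax → ebx=21+7=28
shl ebx, 1 → ebx=28<<1=56
sub edi, 17 → edi=59-17=42
add eax, ebx → eax=7+56=63
mod ebx, 17 → ebx=56%17=5
neg ebx → ebx=-(5)=-5
After step 13: edi = 42.

42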